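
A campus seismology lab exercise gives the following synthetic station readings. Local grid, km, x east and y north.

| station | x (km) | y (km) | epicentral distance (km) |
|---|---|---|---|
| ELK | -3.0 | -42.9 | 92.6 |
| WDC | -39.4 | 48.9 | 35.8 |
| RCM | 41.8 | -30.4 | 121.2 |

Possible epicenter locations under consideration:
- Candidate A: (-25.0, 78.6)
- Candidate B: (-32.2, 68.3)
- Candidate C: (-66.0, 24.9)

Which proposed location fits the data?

For each candidate, compare |candidate − station| to the reported distance:
Candidate A: residuals ELK 30.9, WDC 2.8, RCM 6.6 → max 30.9 km
Candidate B: residuals ELK 22.4, WDC 15.1, RCM 2.2 → max 22.4 km
Candidate C: residuals ELK 0.0, WDC 0.0, RCM 0.0 → max 0.0 km
Only Candidate C has all residuals ≈ 0.

Candidate C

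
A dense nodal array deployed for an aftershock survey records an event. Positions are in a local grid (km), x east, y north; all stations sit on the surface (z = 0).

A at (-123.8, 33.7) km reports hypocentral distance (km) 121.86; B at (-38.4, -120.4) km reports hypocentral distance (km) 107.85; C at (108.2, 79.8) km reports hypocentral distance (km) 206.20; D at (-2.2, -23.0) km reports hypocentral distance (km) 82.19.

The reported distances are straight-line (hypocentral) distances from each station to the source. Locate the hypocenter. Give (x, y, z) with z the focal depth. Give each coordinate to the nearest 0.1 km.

(-49.0, -36.0, 66.3)

Each station gives a sphere (x−x_i)² + (y−y_i)² + z² = d_i² (stations at z=0).
Subtracting the A sphere from B and C: z² cancels, leaving linear equations in x and y:
170.8 x − 308.2 y = 2726.83
464.0 x + 92.2 y = -26055.43
Solving: x ≈ -49.000, y ≈ -36.003 km (keep extra digits for the depth step; rounded: -49.0, -36.0).
Then from the A sphere: z² = 121.86² − (x + 123.8)² − (y − 33.7)² with x = -49.000, y = -36.003, so z ≈ 66.305 ≈ 66.3 km.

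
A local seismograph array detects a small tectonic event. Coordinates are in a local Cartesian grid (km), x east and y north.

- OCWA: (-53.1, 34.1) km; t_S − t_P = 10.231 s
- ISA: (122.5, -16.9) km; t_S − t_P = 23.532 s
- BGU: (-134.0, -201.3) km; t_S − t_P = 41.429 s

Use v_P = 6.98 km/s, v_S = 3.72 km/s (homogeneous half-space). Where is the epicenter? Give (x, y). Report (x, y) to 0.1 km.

Distance from S−P lag: d = Δt · v_P v_S / (v_P − v_S) = Δt · (6.98·3.72)/(6.98−3.72) ≈ 7.9649·Δt.
So d_OCWA = 81.49, d_ISA = 187.43, d_BGU = 329.98 km.
Circle about each station: (x + 53.1)² + (y − 34.1)² = 81.49²; (x − 122.5)² + (y + 16.9)² = 187.43²; (x + 134.0)² + (y + 201.3)² = 329.98².
Subtracting pairs of circle equations eliminates x²+y² and gives linear equations (the radical axes):
351.2 x − 102.0 y = -17179.94
-161.8 x − 470.8 y = -47750.91
Solving the 2×2 system: x ≈ -17.7, y ≈ 107.5 km.

-17.7 km east, 107.5 km north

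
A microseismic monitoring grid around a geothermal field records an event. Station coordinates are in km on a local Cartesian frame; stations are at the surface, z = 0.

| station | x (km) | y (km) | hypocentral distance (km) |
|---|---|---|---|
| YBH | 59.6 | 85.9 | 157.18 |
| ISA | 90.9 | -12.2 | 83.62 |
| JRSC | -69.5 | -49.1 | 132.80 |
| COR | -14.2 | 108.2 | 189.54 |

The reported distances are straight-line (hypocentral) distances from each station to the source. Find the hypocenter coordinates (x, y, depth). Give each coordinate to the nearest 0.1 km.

Each station gives a sphere (x−x_i)² + (y−y_i)² + z² = d_i² (stations at z=0).
Subtracting the YBH sphere from ISA and JRSC: z² cancels, leaving linear equations in x and y:
62.6 x − 196.2 y = 15193.93
-258.2 x − 270.0 y = 3379.80
Solving: x ≈ 50.906, y ≈ -61.199 km (keep extra digits for the depth step; rounded: 50.9, -61.2).
Then from the YBH sphere: z² = 157.18² − (x − 59.6)² − (y − 85.9)² with x = 50.906, y = -61.199, so z ≈ 54.698 ≈ 54.7 km.

x ≈ 50.9 km, y ≈ -61.2 km, depth ≈ 54.7 km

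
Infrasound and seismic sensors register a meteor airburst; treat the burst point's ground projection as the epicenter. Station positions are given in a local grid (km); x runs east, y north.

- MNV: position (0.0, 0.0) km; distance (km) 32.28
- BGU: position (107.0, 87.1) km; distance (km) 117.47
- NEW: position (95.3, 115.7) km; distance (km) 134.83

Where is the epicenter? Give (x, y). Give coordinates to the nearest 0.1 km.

32.1 km east, -3.4 km north

Circle about each station: x² + y² = 32.28²; (x − 107.0)² + (y − 87.1)² = 117.47²; (x − 95.3)² + (y − 115.7)² = 134.83².
Subtracting pairs of circle equations eliminates x²+y² and gives linear equations (the radical axes):
214.0 x + 174.2 y = 6278.21
190.6 x + 231.4 y = 5331.45
Solving the 2×2 system: x ≈ 32.1, y ≈ -3.4 km.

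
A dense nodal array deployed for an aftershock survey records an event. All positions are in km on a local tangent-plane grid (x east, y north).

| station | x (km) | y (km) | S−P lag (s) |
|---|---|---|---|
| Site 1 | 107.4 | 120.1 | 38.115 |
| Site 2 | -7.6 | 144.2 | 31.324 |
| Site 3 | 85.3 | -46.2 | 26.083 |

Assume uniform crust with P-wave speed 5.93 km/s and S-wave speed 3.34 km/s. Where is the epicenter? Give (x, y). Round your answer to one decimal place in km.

x ≈ -112.6 km, y ≈ -71.1 km

Distance from S−P lag: d = Δt · v_P v_S / (v_P − v_S) = Δt · (5.93·3.34)/(5.93−3.34) ≈ 7.6472·Δt.
So d_Site 1 = 291.47, d_Site 2 = 239.54, d_Site 3 = 199.46 km.
Circle about each station: (x − 107.4)² + (y − 120.1)² = 291.47²; (x + 7.6)² + (y − 144.2)² = 239.54²; (x − 85.3)² + (y + 46.2)² = 199.46².
Subtracting pairs of circle equations eliminates x²+y² and gives linear equations (the radical axes):
-230.0 x + 48.2 y = 22467.98
-44.2 x − 332.6 y = 28622.23
Solving the 2×2 system: x ≈ -112.6, y ≈ -71.1 km.
Check against Site 1 (with the unrounded x, y): √((x − 107.4)²+(y − 120.1)²) = 291.46 ≈ 291.47 km. ✓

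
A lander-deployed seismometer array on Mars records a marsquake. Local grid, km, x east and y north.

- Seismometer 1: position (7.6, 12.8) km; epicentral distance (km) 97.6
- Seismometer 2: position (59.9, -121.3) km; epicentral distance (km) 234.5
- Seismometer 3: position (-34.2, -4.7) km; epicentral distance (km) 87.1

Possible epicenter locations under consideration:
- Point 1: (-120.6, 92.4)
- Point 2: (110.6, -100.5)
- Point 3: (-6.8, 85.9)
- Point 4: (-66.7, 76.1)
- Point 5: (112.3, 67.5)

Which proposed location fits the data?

For each candidate, compare |candidate − station| to the reported distance:
Point 1: residuals Seismometer 1 53.3, Seismometer 2 45.2, Seismometer 3 42.9 → max 53.3 km
Point 2: residuals Seismometer 1 55.5, Seismometer 2 179.7, Seismometer 3 86.5 → max 179.7 km
Point 3: residuals Seismometer 1 23.1, Seismometer 2 16.8, Seismometer 3 7.6 → max 23.1 km
Point 4: residuals Seismometer 1 0.0, Seismometer 2 0.0, Seismometer 3 0.0 → max 0.0 km
Point 5: residuals Seismometer 1 20.5, Seismometer 2 38.6, Seismometer 3 76.2 → max 76.2 km
Only Point 4 has all residuals ≈ 0.

Point 4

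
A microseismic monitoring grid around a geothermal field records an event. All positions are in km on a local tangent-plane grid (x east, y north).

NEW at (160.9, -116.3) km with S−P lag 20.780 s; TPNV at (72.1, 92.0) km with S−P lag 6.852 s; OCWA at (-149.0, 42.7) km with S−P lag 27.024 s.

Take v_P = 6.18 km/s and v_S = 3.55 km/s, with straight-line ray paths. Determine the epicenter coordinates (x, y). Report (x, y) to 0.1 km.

Distance from S−P lag: d = Δt · v_P v_S / (v_P − v_S) = Δt · (6.18·3.55)/(6.18−3.55) ≈ 8.3418·Δt.
So d_NEW = 173.34, d_TPNV = 57.16, d_OCWA = 225.43 km.
Circle about each station: (x − 160.9)² + (y + 116.3)² = 173.34²; (x − 72.1)² + (y − 92.0)² = 57.16²; (x + 149.0)² + (y − 42.7)² = 225.43².
Subtracting the NEW equation from the TPNV and OCWA equations removes the quadratic terms:
-177.6 x + 416.6 y = 1027.40
-619.8 x + 318.0 y = -36162.14
Solving the 2×2 system: x ≈ 76.3, y ≈ 35.0 km.

76.3 km east, 35.0 km north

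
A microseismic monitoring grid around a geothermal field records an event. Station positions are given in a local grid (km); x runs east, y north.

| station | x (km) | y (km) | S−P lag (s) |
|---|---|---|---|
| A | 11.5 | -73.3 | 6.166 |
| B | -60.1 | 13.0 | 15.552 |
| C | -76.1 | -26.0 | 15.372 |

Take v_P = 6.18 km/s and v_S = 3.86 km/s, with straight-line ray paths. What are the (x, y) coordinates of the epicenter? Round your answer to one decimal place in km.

74.9 km east, -72.7 km north

Distance from S−P lag: d = Δt · v_P v_S / (v_P − v_S) = Δt · (6.18·3.86)/(6.18−3.86) ≈ 10.2822·Δt.
So d_A = 63.40, d_B = 159.91, d_C = 158.06 km.
Circle about each station: (x − 11.5)² + (y + 73.3)² = 63.40²; (x + 60.1)² + (y − 13.0)² = 159.91²; (x + 76.1)² + (y + 26.0)² = 158.06².
Subtracting the A equation from the B and C equations removes the quadratic terms:
-143.2 x + 172.6 y = -23275.78
-175.2 x + 94.6 y = -20001.33
Solving the 2×2 system: x ≈ 74.9, y ≈ -72.7 km.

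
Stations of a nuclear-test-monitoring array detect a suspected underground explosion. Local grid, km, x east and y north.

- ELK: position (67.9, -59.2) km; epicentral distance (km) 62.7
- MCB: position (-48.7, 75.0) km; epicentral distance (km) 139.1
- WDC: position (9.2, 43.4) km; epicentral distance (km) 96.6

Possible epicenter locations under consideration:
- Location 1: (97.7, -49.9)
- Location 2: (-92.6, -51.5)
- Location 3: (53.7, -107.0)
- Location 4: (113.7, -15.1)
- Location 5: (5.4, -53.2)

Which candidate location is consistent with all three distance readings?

Location 5

For each candidate, compare |candidate − station| to the reported distance:
Location 1: residuals ELK 31.5, MCB 53.3, WDC 32.0 → max 53.3 km
Location 2: residuals ELK 98.0, MCB 5.2, WDC 42.6 → max 98.0 km
Location 3: residuals ELK 12.8, MCB 69.7, WDC 60.2 → max 69.7 km
Location 4: residuals ELK 0.9, MCB 46.6, WDC 23.2 → max 46.6 km
Location 5: residuals ELK 0.1, MCB 0.0, WDC 0.1 → max 0.1 km
Only Location 5 has all residuals ≈ 0.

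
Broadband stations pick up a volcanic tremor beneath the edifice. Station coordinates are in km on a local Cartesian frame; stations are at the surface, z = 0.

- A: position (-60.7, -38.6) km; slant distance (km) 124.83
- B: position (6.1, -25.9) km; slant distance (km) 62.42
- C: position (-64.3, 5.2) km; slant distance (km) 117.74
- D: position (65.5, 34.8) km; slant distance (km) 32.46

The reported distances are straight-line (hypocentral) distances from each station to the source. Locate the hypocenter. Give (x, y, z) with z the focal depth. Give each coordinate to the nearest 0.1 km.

Each station gives a sphere (x−x_i)² + (y−y_i)² + z² = d_i² (stations at z=0).
Subtracting the A sphere from B and C: z² cancels, leaving linear equations in x and y:
133.6 x + 25.4 y = 7219.84
-7.2 x + 87.6 y = 706.90
Solving: x ≈ 51.699, y ≈ 12.319 km (keep extra digits for the depth step; rounded: 51.7, 12.3).
Then from the A sphere: z² = 124.83² − (x + 60.7)² − (y + 38.6)² with x = 51.699, y = 12.319, so z ≈ 18.875 ≈ 18.9 km.

x ≈ 51.7 km, y ≈ 12.3 km, depth ≈ 18.9 km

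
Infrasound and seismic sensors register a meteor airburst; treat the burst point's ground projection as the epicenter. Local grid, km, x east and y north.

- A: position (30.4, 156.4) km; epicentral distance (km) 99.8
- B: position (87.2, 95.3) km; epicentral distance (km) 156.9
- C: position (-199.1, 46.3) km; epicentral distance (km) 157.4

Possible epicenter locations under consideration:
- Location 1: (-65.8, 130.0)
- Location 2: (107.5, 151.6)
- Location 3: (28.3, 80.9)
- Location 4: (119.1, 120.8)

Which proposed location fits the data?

Location 1

For each candidate, compare |candidate − station| to the reported distance:
Location 1: residuals A 0.0, B 0.0, C 0.0 → max 0.0 km
Location 2: residuals A 22.6, B 97.1, C 166.8 → max 166.8 km
Location 3: residuals A 24.3, B 96.3, C 72.6 → max 96.3 km
Location 4: residuals A 4.2, B 116.1, C 169.4 → max 169.4 km
Only Location 1 has all residuals ≈ 0.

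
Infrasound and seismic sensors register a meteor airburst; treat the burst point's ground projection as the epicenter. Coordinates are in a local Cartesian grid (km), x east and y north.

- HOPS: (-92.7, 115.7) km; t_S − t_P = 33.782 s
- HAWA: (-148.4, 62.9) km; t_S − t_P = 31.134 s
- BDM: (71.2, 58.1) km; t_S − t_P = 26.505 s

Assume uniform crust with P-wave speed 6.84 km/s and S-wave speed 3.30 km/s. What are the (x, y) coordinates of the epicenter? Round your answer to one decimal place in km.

Distance from S−P lag: d = Δt · v_P v_S / (v_P − v_S) = Δt · (6.84·3.30)/(6.84−3.30) ≈ 6.3763·Δt.
So d_HOPS = 215.40, d_HAWA = 198.52, d_BDM = 169.00 km.
Circle about each station: (x + 92.7)² + (y − 115.7)² = 215.40²; (x + 148.4)² + (y − 62.9)² = 198.52²; (x − 71.2)² + (y − 58.1)² = 169.00².
Subtracting the HOPS equation from the HAWA and BDM equations removes the quadratic terms:
-111.4 x − 105.6 y = 10986.16
327.8 x − 115.2 y = 4301.43
Solving the 2×2 system: x ≈ -17.1, y ≈ -86.0 km.
Check against HOPS (with the unrounded x, y): √((x + 92.7)²+(y − 115.7)²) = 215.40 ≈ 215.40 km. ✓

(-17.1, -86.0)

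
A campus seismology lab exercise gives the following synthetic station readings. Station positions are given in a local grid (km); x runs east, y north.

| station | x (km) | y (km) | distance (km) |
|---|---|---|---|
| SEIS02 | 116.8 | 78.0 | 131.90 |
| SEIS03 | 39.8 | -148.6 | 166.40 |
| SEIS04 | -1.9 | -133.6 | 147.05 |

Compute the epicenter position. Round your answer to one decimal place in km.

Circle about each station: (x − 116.8)² + (y − 78.0)² = 131.90²; (x − 39.8)² + (y + 148.6)² = 166.40²; (x + 1.9)² + (y + 133.6)² = 147.05².
Subtracting pairs of circle equations eliminates x²+y² and gives linear equations (the radical axes):
-154.0 x − 453.2 y = -6351.59
-237.4 x − 423.2 y = -6099.76
Solving the 2×2 system: x ≈ 1.8, y ≈ 13.4 km.

(1.8, 13.4)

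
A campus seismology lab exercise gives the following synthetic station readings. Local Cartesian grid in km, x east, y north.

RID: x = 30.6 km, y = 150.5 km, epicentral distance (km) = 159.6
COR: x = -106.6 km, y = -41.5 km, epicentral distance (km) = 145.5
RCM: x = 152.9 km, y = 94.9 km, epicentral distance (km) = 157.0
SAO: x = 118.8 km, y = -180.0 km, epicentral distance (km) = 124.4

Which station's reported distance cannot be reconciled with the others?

SAO

Solve using three stations at a time. Using RID, COR, RCM (subtract circle equations pairwise → linear system) gives (x, y) ≈ (35.2, -9.0).
Distances from that point to each station vs reported:
  RID: calculated 159.6 vs reported 159.6 → residual 0.0 km
  COR: calculated 145.5 vs reported 145.5 → residual 0.0 km
  RCM: calculated 157.0 vs reported 157.0 → residual 0.0 km
  SAO: calculated 190.3 vs reported 124.4 → residual 65.9 km
RID, COR, RCM are mutually consistent (residuals ≈ 0); SAO is off by 65.9 km.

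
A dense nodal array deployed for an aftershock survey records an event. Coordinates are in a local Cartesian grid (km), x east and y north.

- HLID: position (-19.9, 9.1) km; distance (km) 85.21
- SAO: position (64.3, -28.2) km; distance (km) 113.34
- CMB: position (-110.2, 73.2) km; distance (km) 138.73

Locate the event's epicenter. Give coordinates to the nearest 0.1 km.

Circle about each station: (x + 19.9)² + (y − 9.1)² = 85.21²; (x − 64.3)² + (y + 28.2)² = 113.34²; (x + 110.2)² + (y − 73.2)² = 138.73².
Subtracting the HLID equation from the SAO and CMB equations removes the quadratic terms:
168.4 x − 74.6 y = -1134.30
-180.6 x + 128.2 y = 5038.19
Solving the 2×2 system: x ≈ 28.4, y ≈ 79.3 km.

28.4 km east, 79.3 km north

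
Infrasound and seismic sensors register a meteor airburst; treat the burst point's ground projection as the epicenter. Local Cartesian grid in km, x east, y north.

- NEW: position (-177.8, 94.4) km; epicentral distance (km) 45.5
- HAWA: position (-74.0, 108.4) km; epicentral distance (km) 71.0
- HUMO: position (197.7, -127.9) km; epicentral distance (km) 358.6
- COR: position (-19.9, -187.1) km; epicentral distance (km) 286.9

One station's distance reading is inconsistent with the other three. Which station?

HUMO

Solve using three stations at a time. Using NEW, HAWA, COR (subtract circle equations pairwise → linear system) gives (x, y) ≈ (-136.6, 75.0).
Distances from that point to each station vs reported:
  NEW: calculated 45.5 vs reported 45.5 → residual 0.0 km
  HAWA: calculated 71.0 vs reported 71.0 → residual 0.0 km
  HUMO: calculated 391.1 vs reported 358.6 → residual 32.5 km
  COR: calculated 286.9 vs reported 286.9 → residual 0.0 km
NEW, HAWA, COR are mutually consistent (residuals ≈ 0); HUMO is off by 32.5 km.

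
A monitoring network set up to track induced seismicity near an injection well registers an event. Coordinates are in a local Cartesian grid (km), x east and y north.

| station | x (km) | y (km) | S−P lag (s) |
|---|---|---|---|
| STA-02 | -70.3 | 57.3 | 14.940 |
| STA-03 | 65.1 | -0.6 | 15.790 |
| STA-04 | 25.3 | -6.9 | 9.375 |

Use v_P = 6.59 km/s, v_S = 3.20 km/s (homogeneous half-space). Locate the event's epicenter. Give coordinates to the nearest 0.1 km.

Distance from S−P lag: d = Δt · v_P v_S / (v_P − v_S) = Δt · (6.59·3.20)/(6.59−3.20) ≈ 6.2206·Δt.
So d_STA-02 = 92.94, d_STA-03 = 98.22, d_STA-04 = 58.32 km.
Circle about each station: (x + 70.3)² + (y − 57.3)² = 92.94²; (x − 65.1)² + (y + 0.6)² = 98.22²; (x − 25.3)² + (y + 6.9)² = 58.32².
Subtracting pairs of circle equations eliminates x²+y² and gives linear equations (the radical axes):
270.8 x − 115.8 y = -4996.33
191.2 x − 128.4 y = -2301.06
Solving the 2×2 system: x ≈ -29.7, y ≈ -26.3 km.
Check against STA-02 (with the unrounded x, y): √((x + 70.3)²+(y − 57.3)²) = 92.94 ≈ 92.94 km. ✓

(-29.7, -26.3)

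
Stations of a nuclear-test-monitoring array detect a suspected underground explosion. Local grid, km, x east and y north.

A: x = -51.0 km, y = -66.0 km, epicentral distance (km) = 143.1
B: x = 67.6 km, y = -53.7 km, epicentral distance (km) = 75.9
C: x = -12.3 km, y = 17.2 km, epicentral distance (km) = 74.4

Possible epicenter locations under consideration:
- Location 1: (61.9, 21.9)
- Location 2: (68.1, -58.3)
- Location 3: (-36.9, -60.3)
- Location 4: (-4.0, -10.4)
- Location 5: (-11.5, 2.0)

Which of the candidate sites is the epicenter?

Location 1

For each candidate, compare |candidate − station| to the reported distance:
Location 1: residuals A 0.0, B 0.1, C 0.1 → max 0.1 km
Location 2: residuals A 23.8, B 71.3, C 35.9 → max 71.3 km
Location 3: residuals A 127.9, B 28.8, C 6.9 → max 127.9 km
Location 4: residuals A 70.3, B 7.8, C 45.6 → max 70.3 km
Location 5: residuals A 64.5, B 20.8, C 59.2 → max 64.5 km
Only Location 1 has all residuals ≈ 0.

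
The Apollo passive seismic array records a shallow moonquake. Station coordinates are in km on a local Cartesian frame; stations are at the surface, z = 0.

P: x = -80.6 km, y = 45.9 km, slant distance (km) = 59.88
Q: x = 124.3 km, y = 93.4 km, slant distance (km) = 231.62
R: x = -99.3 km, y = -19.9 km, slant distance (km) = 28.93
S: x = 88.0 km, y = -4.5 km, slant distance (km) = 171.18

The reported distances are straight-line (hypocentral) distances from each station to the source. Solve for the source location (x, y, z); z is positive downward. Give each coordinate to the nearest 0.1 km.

(-81.8, -10.2, 20.9)

Each station gives a sphere (x−x_i)² + (y−y_i)² + z² = d_i² (stations at z=0).
Subtracting the P sphere from Q and R: z² cancels, leaving linear equations in x and y:
409.8 x + 95.0 y = -34491.33
-37.4 x − 131.6 y = 4402.00
Solving: x ≈ -81.801, y ≈ -10.202 km (keep extra digits for the depth step; rounded: -81.8, -10.2).
Then from the P sphere: z² = 59.88² − (x + 80.6)² − (y − 45.9)² with x = -81.801, y = -10.202, so z ≈ 20.898 ≈ 20.9 km.
Check against S (with the unrounded solution): distance 171.18 ≈ 171.18 km. ✓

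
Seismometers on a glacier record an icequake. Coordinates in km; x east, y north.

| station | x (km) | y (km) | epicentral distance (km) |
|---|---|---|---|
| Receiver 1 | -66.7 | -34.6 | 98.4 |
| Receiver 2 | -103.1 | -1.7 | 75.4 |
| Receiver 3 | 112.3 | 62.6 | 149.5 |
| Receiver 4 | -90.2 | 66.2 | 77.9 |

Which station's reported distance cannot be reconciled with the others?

Receiver 1

Solve using three stations at a time. Using Receiver 2, Receiver 3, Receiver 4 (subtract circle equations pairwise → linear system) gives (x, y) ≈ (-30.0, 16.8).
Distances from that point to each station vs reported:
  Receiver 1: calculated 63.1 vs reported 98.4 → residual 35.3 km
  Receiver 2: calculated 75.4 vs reported 75.4 → residual 0.0 km
  Receiver 3: calculated 149.5 vs reported 149.5 → residual 0.0 km
  Receiver 4: calculated 77.9 vs reported 77.9 → residual 0.0 km
Receiver 2, Receiver 3, Receiver 4 are mutually consistent (residuals ≈ 0); Receiver 1 is off by 35.3 km.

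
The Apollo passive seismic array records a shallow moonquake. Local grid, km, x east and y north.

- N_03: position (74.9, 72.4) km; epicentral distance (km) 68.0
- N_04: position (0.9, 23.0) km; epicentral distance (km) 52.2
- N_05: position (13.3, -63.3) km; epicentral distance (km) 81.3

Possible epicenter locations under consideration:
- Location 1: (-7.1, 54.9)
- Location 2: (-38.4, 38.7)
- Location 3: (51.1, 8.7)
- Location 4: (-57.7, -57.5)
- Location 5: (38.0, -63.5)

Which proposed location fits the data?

For each candidate, compare |candidate − station| to the reported distance:
Location 1: residuals N_03 15.8, N_04 19.3, N_05 38.6 → max 38.6 km
Location 2: residuals N_03 50.2, N_04 9.9, N_05 33.1 → max 50.2 km
Location 3: residuals N_03 0.0, N_04 0.0, N_05 0.0 → max 0.0 km
Location 4: residuals N_03 117.6, N_04 47.4, N_05 10.1 → max 117.6 km
Location 5: residuals N_03 72.8, N_04 41.9, N_05 56.6 → max 72.8 km
Only Location 3 has all residuals ≈ 0.

Location 3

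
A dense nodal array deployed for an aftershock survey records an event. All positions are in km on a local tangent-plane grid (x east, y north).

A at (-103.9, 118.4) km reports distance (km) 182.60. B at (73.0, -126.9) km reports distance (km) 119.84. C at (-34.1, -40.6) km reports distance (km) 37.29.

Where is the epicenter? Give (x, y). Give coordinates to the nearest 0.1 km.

1.8 km east, -30.5 km north

Circle about each station: (x + 103.9)² + (y − 118.4)² = 182.60²; (x − 73.0)² + (y + 126.9)² = 119.84²; (x + 34.1)² + (y + 40.6)² = 37.29².
Subtracting pairs of circle equations eliminates x²+y² and gives linear equations (the radical axes):
353.8 x − 490.6 y = 15599.97
139.6 x − 318.0 y = 9949.62
Solving the 2×2 system: x ≈ 1.8, y ≈ -30.5 km.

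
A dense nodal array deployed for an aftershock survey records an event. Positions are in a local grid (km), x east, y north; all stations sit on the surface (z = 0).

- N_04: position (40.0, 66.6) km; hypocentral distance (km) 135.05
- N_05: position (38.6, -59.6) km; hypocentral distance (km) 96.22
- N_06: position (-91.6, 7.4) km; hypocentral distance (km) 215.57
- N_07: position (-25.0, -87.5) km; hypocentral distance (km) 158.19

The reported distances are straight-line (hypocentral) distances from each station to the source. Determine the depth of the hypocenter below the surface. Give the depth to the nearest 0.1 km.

z ≈ 55.0 km

Each station gives a sphere (x−x_i)² + (y−y_i)² + z² = d_i² (stations at z=0).
Subtracting the N_04 sphere from N_05 and N_06: z² cancels, leaving linear equations in x and y:
-2.8 x − 252.4 y = 7986.77
-263.2 x − 118.4 y = -25822.16
Solving: x ≈ 112.907, y ≈ -32.896 km (keep extra digits for the depth step; rounded: 112.9, -32.9).
Then from the N_04 sphere: z² = 135.05² − (x − 40.0)² − (y − 66.6)² with x = 112.907, y = -32.896, so z ≈ 54.987 ≈ 55.0 km.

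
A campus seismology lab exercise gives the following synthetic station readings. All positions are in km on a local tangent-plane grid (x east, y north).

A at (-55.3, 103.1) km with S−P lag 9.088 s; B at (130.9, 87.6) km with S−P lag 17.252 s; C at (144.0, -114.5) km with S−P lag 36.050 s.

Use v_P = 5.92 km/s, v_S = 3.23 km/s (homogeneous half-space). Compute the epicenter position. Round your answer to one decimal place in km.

Distance from S−P lag: d = Δt · v_P v_S / (v_P − v_S) = Δt · (5.92·3.23)/(5.92−3.23) ≈ 7.1084·Δt.
So d_A = 64.60, d_B = 122.63, d_C = 256.26 km.
Circle about each station: (x + 55.3)² + (y − 103.1)² = 64.60²; (x − 130.9)² + (y − 87.6)² = 122.63²; (x − 144.0)² + (y + 114.5)² = 256.26².
Subtracting the A equation from the B and C equations removes the quadratic terms:
372.4 x − 31.0 y = 255.91
398.6 x − 435.2 y = -41337.48
Solving the 2×2 system: x ≈ 9.3, y ≈ 103.5 km.

(9.3, 103.5)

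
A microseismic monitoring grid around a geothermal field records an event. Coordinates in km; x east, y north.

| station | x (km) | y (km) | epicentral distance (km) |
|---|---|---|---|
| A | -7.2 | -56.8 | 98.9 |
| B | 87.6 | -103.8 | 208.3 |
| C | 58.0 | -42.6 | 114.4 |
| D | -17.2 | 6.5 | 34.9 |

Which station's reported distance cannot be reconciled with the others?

B

Solve using three stations at a time. Using A, C, D (subtract circle equations pairwise → linear system) gives (x, y) ≈ (-19.8, 41.3).
Distances from that point to each station vs reported:
  A: calculated 98.9 vs reported 98.9 → residual 0.0 km
  B: calculated 180.5 vs reported 208.3 → residual 27.8 km
  C: calculated 114.4 vs reported 114.4 → residual 0.0 km
  D: calculated 34.9 vs reported 34.9 → residual 0.0 km
A, C, D are mutually consistent (residuals ≈ 0); B is off by 27.8 km.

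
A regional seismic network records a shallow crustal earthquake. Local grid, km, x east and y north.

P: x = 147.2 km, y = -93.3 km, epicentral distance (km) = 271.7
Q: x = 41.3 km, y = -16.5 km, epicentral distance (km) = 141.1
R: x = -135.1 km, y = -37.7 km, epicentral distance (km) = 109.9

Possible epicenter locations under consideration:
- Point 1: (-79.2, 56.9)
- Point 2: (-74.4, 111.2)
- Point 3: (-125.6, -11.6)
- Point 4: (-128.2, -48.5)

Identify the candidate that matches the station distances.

Point 1

For each candidate, compare |candidate − station| to the reported distance:
Point 1: residuals P 0.0, Q 0.0, R 0.0 → max 0.0 km
Point 2: residuals P 29.8, Q 31.2, R 50.9 → max 50.9 km
Point 3: residuals P 13.1, Q 25.9, R 82.1 → max 82.1 km
Point 4: residuals P 7.3, Q 31.4, R 97.1 → max 97.1 km
Only Point 1 has all residuals ≈ 0.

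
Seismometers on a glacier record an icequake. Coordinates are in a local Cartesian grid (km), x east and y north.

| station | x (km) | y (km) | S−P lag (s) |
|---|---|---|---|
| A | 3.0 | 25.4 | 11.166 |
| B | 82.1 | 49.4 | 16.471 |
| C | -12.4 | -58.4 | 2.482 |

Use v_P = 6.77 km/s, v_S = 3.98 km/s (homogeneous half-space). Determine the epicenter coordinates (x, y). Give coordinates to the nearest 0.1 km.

x ≈ -7.7 km, y ≈ -81.9 km

Distance from S−P lag: d = Δt · v_P v_S / (v_P − v_S) = Δt · (6.77·3.98)/(6.77−3.98) ≈ 9.6576·Δt.
So d_A = 107.84, d_B = 159.07, d_C = 23.97 km.
Circle about each station: (x − 3.0)² + (y − 25.4)² = 107.84²; (x − 82.1)² + (y − 49.4)² = 159.07²; (x + 12.4)² + (y + 58.4)² = 23.97².
Subtracting the A equation from the B and C equations removes the quadratic terms:
158.2 x + 48.0 y = -5147.19
-30.8 x − 167.6 y = 13965.06
Solving the 2×2 system: x ≈ -7.7, y ≈ -81.9 km.
Check against A (with the unrounded x, y): √((x − 3.0)²+(y − 25.4)²) = 107.84 ≈ 107.84 km. ✓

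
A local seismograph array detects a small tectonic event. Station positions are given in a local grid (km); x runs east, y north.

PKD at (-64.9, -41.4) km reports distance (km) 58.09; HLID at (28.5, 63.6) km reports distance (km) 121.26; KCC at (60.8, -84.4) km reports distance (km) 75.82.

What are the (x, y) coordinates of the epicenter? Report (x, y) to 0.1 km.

Circle about each station: (x + 64.9)² + (y + 41.4)² = 58.09²; (x − 28.5)² + (y − 63.6)² = 121.26²; (x − 60.8)² + (y + 84.4)² = 75.82².
Subtracting the PKD equation from the HLID and KCC equations removes the quadratic terms:
186.8 x + 210.0 y = -12398.30
251.4 x − 86.0 y = 2519.81
Solving the 2×2 system: x ≈ -7.8, y ≈ -52.1 km.

-7.8 km east, -52.1 km north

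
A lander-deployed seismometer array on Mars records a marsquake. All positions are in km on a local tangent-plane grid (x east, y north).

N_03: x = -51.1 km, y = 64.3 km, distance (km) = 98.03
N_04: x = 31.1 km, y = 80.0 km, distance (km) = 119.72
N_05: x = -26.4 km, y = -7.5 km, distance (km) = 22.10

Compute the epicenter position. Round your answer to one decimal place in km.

Circle about each station: (x + 51.1)² + (y − 64.3)² = 98.03²; (x − 31.1)² + (y − 80.0)² = 119.72²; (x + 26.4)² + (y + 7.5)² = 22.10².
Subtracting pairs of circle equations eliminates x²+y² and gives linear equations (the radical axes):
164.4 x + 31.4 y = -4101.49
49.4 x − 143.6 y = 3128.98
Solving the 2×2 system: x ≈ -19.5, y ≈ -28.5 km.
Check against N_03 (with the unrounded x, y): √((x + 51.1)²+(y − 64.3)²) = 98.03 ≈ 98.03 km. ✓

-19.5 km east, -28.5 km north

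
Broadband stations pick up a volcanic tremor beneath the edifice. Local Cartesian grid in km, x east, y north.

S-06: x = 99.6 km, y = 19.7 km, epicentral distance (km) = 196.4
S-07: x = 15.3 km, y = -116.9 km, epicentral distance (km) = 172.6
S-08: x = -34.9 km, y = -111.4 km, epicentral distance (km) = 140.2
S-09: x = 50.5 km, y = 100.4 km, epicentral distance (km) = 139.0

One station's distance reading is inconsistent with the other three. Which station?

S-09

Solve using three stations at a time. Using S-06, S-07, S-08 (subtract circle equations pairwise → linear system) gives (x, y) ≈ (-96.7, 14.4).
Distances from that point to each station vs reported:
  S-06: calculated 196.3 vs reported 196.4 → residual 0.1 km
  S-07: calculated 172.5 vs reported 172.6 → residual 0.1 km
  S-08: calculated 140.1 vs reported 140.2 → residual 0.1 km
  S-09: calculated 170.5 vs reported 139.0 → residual 31.5 km
S-06, S-07, S-08 are mutually consistent (residuals ≈ 0); S-09 is off by 31.5 km.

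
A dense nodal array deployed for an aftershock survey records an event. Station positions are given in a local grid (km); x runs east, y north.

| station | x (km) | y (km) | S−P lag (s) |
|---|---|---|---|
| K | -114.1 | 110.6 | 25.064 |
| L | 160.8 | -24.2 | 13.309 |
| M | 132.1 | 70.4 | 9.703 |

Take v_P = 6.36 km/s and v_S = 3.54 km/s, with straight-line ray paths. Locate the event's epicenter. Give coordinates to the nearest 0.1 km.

Distance from S−P lag: d = Δt · v_P v_S / (v_P − v_S) = Δt · (6.36·3.54)/(6.36−3.54) ≈ 7.9838·Δt.
So d_K = 200.11, d_L = 106.26, d_M = 77.47 km.
Circle about each station: (x + 114.1)² + (y − 110.6)² = 200.11²; (x − 160.8)² + (y + 24.2)² = 106.26²; (x − 132.1)² + (y − 70.4)² = 77.47².
Subtracting pairs of circle equations eliminates x²+y² and gives linear equations (the radical axes):
549.8 x − 269.6 y = 29943.93
492.4 x − 80.4 y = 31197.81
Solving the 2×2 system: x ≈ 67.8, y ≈ 27.2 km.
Check against K (with the unrounded x, y): √((x + 114.1)²+(y − 110.6)²) = 200.11 ≈ 200.11 km. ✓

x ≈ 67.8 km, y ≈ 27.2 km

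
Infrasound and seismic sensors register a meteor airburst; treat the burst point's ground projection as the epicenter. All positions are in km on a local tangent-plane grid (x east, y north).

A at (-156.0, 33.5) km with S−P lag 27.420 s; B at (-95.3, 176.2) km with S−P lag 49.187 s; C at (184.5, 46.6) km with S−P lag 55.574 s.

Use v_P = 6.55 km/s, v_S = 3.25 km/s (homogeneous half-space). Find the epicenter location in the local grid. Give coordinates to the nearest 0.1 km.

Distance from S−P lag: d = Δt · v_P v_S / (v_P − v_S) = Δt · (6.55·3.25)/(6.55−3.25) ≈ 6.4508·Δt.
So d_A = 176.88, d_B = 317.29, d_C = 358.49 km.
Circle about each station: (x + 156.0)² + (y − 33.5)² = 176.88²; (x + 95.3)² + (y − 176.2)² = 317.29²; (x − 184.5)² + (y − 46.6)² = 358.49².
Subtracting pairs of circle equations eliminates x²+y² and gives linear equations (the radical axes):
121.4 x + 285.4 y = -54716.13
681.0 x + 26.2 y = -86474.99
Solving the 2×2 system: x ≈ -121.6, y ≈ -140.0 km.

-121.6 km east, -140.0 km north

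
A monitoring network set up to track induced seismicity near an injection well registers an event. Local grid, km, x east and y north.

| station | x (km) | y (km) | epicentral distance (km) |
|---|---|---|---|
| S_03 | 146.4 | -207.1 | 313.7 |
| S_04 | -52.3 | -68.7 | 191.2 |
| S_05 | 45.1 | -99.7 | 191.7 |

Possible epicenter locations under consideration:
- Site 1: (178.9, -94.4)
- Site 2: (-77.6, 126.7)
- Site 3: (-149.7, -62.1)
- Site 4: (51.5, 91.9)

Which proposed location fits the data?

For each candidate, compare |candidate − station| to the reported distance:
Site 1: residuals S_03 196.4, S_04 41.4, S_05 57.8 → max 196.4 km
Site 2: residuals S_03 88.3, S_04 5.8, S_05 65.8 → max 88.3 km
Site 3: residuals S_03 16.0, S_04 93.6, S_05 6.7 → max 93.6 km
Site 4: residuals S_03 0.0, S_04 0.0, S_05 0.0 → max 0.0 km
Only Site 4 has all residuals ≈ 0.

Site 4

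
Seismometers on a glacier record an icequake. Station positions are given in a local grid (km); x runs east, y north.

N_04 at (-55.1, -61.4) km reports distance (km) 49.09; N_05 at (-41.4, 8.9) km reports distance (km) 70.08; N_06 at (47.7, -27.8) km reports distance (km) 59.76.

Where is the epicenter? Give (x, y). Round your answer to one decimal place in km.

Circle about each station: (x + 55.1)² + (y + 61.4)² = 49.09²; (x + 41.4)² + (y − 8.9)² = 70.08²; (x − 47.7)² + (y + 27.8)² = 59.76².
Subtracting the N_04 equation from the N_05 and N_06 equations removes the quadratic terms:
27.4 x + 140.6 y = -7514.18
205.6 x + 67.2 y = -4919.27
Solving the 2×2 system: x ≈ -6.9, y ≈ -52.1 km.

x ≈ -6.9 km, y ≈ -52.1 km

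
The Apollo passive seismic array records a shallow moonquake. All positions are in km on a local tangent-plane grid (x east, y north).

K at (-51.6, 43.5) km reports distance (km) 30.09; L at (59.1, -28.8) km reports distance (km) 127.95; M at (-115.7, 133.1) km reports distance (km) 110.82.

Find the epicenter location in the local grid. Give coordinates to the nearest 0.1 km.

Circle about each station: (x + 51.6)² + (y − 43.5)² = 30.09²; (x − 59.1)² + (y + 28.8)² = 127.95²; (x + 115.7)² + (y − 133.1)² = 110.82².
Subtracting the K equation from the L and M equations removes the quadratic terms:
221.4 x − 144.6 y = -15698.35
-128.2 x + 179.2 y = 15171.63
Solving the 2×2 system: x ≈ -29.3, y ≈ 63.7 km.

x ≈ -29.3 km, y ≈ 63.7 km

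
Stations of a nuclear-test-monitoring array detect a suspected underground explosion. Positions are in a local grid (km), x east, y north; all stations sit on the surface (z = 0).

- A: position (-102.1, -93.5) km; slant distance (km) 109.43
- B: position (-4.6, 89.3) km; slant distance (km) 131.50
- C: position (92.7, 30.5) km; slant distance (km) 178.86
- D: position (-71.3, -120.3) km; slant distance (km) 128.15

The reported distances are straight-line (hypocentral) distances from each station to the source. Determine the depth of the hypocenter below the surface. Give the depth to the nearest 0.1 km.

Each station gives a sphere (x−x_i)² + (y−y_i)² + z² = d_i² (stations at z=0).
Subtracting the A sphere from B and C: z² cancels, leaving linear equations in x and y:
195.0 x + 365.6 y = -16488.34
389.6 x + 248.0 y = -29659.09
Solving: x ≈ -71.794, y ≈ -6.806 km (keep extra digits for the depth step; rounded: -71.8, -6.8).
Then from the A sphere: z² = 109.43² − (x + 102.1)² − (y + 93.5)² with x = -71.794, y = -6.806, so z ≈ 59.503 ≈ 59.5 km.
Check against D (with the unrounded solution): distance 128.15 ≈ 128.15 km. ✓

59.5 km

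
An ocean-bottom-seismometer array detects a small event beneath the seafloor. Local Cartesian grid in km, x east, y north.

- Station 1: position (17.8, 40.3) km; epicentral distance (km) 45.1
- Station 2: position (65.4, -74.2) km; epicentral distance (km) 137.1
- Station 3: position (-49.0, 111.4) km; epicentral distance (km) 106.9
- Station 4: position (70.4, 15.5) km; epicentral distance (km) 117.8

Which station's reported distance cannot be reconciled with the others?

Solve using three stations at a time. Using Station 2, Station 3, Station 4 (subtract circle equations pairwise → linear system) gives (x, y) ≈ (-46.9, 4.5).
Distances from that point to each station vs reported:
  Station 1: calculated 74.0 vs reported 45.1 → residual 28.9 km
  Station 2: calculated 137.1 vs reported 137.1 → residual 0.0 km
  Station 3: calculated 106.9 vs reported 106.9 → residual 0.0 km
  Station 4: calculated 117.8 vs reported 117.8 → residual 0.0 km
Station 2, Station 3, Station 4 are mutually consistent (residuals ≈ 0); Station 1 is off by 28.9 km.

Station 1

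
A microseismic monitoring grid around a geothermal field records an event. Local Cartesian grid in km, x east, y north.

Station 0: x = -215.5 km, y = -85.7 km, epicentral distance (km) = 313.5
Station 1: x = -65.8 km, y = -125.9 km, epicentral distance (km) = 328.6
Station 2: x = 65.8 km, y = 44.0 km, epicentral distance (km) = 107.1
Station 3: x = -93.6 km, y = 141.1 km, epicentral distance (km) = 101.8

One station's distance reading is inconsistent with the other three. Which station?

Solve using three stations at a time. Using Station 0, Station 2, Station 3 (subtract circle equations pairwise → linear system) gives (x, y) ≈ (8.0, 134.2).
Distances from that point to each station vs reported:
  Station 0: calculated 313.5 vs reported 313.5 → residual 0.0 km
  Station 1: calculated 270.3 vs reported 328.6 → residual 58.3 km
  Station 2: calculated 107.1 vs reported 107.1 → residual 0.0 km
  Station 3: calculated 101.8 vs reported 101.8 → residual 0.0 km
Station 0, Station 2, Station 3 are mutually consistent (residuals ≈ 0); Station 1 is off by 58.3 km.

Station 1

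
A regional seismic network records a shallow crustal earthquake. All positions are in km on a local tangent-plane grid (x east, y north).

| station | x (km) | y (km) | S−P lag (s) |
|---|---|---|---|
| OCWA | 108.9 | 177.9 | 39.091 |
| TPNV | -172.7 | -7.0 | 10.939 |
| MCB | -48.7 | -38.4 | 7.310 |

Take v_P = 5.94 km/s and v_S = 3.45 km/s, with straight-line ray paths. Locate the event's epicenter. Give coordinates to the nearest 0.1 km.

-103.1 km east, -64.1 km north

Distance from S−P lag: d = Δt · v_P v_S / (v_P − v_S) = Δt · (5.94·3.45)/(5.94−3.45) ≈ 8.2301·Δt.
So d_OCWA = 321.72, d_TPNV = 90.03, d_MCB = 60.16 km.
Circle about each station: (x − 108.9)² + (y − 177.9)² = 321.72²; (x + 172.7)² + (y + 7.0)² = 90.03²; (x + 48.7)² + (y + 38.4)² = 60.16².
Subtracting the OCWA equation from the TPNV and MCB equations removes the quadratic terms:
-563.2 x − 369.8 y = 81765.03
-315.2 x − 432.6 y = 60223.16
Solving the 2×2 system: x ≈ -103.1, y ≈ -64.1 km.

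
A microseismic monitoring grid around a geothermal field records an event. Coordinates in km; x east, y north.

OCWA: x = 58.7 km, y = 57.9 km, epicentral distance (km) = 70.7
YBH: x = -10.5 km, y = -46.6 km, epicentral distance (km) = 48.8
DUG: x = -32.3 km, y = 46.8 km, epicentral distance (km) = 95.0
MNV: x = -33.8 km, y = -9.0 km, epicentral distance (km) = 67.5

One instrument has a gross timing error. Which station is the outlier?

OCWA

Solve using three stations at a time. Using YBH, DUG, MNV (subtract circle equations pairwise → linear system) gives (x, y) ≈ (32.4, -22.9).
Distances from that point to each station vs reported:
  OCWA: calculated 85.0 vs reported 70.7 → residual 14.3 km
  YBH: calculated 49.0 vs reported 48.8 → residual 0.2 km
  DUG: calculated 95.1 vs reported 95.0 → residual 0.1 km
  MNV: calculated 67.7 vs reported 67.5 → residual 0.2 km
YBH, DUG, MNV are mutually consistent (residuals ≈ 0); OCWA is off by 14.3 km.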